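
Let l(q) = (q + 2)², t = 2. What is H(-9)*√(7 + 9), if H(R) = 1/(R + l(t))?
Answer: 4/7 ≈ 0.57143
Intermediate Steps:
l(q) = (2 + q)²
H(R) = 1/(16 + R) (H(R) = 1/(R + (2 + 2)²) = 1/(R + 4²) = 1/(R + 16) = 1/(16 + R))
H(-9)*√(7 + 9) = √(7 + 9)/(16 - 9) = √16/7 = (⅐)*4 = 4/7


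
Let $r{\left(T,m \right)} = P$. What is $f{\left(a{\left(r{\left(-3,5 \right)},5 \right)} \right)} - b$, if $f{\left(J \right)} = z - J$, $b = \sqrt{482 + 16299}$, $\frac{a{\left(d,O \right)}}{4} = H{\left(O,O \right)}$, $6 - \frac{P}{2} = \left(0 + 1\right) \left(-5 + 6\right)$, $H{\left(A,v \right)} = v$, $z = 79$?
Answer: $59 - \sqrt{16781} \approx -70.542$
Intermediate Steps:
$P = 10$ ($P = 12 - 2 \left(0 + 1\right) \left(-5 + 6\right) = 12 - 2 \cdot 1 \cdot 1 = 12 - 2 = 10$)
$r{\left(T,m \right)} = 10$
$a{\left(d,O \right)} = 4 O$
$b = \sqrt{16781} \approx 129.54$
$f{\left(J \right)} = 79 - J$
$f{\left(a{\left(r{\left(-3,5 \right)},5 \right)} \right)} - b = \left(79 - 4 \cdot 5\right) - \sqrt{16781} = \left(79 - 20\right) - \sqrt{16781} = 59 - \sqrt{16781}$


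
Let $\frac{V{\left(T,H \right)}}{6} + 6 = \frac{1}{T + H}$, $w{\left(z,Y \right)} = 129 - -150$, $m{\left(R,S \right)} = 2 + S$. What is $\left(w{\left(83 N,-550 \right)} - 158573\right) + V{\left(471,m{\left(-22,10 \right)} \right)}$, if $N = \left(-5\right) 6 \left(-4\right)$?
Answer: $- \frac{25491128}{161} \approx -1.5833 \cdot 10^{5}$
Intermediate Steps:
$N = 120$ ($N = \left(-30\right) \left(-4\right) = 120$)
$w{\left(z,Y \right)} = 279$ ($w{\left(z,Y \right)} = 129 + 150 = 279$)
$V{\left(T,H \right)} = -36 + \frac{6}{H + T}$ ($V{\left(T,H \right)} = -36 + \frac{6}{T + H} = -36 + \frac{6}{H + T}$)
$\left(w{\left(83 N,-550 \right)} - 158573\right) + V{\left(471,m{\left(-22,10 \right)} \right)} = \left(279 - 158573\right) + \frac{6 \left(1 - 6 \left(2 + 10\right) - 2826\right)}{\left(2 + 10\right) + 471} = -158294 + \frac{6 \left(1 - 72 - 2826\right)}{12 + 471} = -158294 + \frac{6 \left(1 - 72 - 2826\right)}{483} = -158294 + 6 \cdot \frac{1}{483} \left(-2897\right) = -158294 - \frac{5794}{161} = - \frac{25491128}{161}$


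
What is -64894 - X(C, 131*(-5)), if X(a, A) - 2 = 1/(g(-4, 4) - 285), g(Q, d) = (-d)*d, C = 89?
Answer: -19533695/301 ≈ -64896.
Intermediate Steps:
g(Q, d) = -d²
X(a, A) = 601/301 (X(a, A) = 2 + 1/(-1*4² - 285) = 2 + 1/(-1*16 - 285) = 2 + 1/(-16 - 285) = 2 + 1/(-301) = 2 - 1/301 = 601/301)
-64894 - X(C, 131*(-5)) = -64894 - 1*601/301 = -64894 - 601/301 = -19533695/301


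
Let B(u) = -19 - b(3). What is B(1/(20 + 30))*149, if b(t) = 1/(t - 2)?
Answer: -2980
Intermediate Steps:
b(t) = 1/(-2 + t)
B(u) = -20 (B(u) = -19 - 1/(-2 + 3) = -19 - 1/1 = -19 - 1*1 = -19 - 1 = -20)
B(1/(20 + 30))*149 = -20*149 = -2980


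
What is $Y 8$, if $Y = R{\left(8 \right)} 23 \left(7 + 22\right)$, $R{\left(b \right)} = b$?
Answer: $42688$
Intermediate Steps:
$Y = 5336$ ($Y = 8 \cdot 23 \left(7 + 22\right) = 184 \cdot 29 = 5336$)
$Y 8 = 5336 \cdot 8 = 42688$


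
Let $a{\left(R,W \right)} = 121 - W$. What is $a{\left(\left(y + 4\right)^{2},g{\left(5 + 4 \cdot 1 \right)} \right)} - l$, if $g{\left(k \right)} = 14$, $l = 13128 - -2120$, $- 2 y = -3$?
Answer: $-15141$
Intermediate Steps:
$y = \frac{3}{2}$ ($y = \left(- \frac{1}{2}\right) \left(-3\right) = \frac{3}{2} \approx 1.5$)
$l = 15248$ ($l = 13128 + 2120 = 15248$)
$a{\left(\left(y + 4\right)^{2},g{\left(5 + 4 \cdot 1 \right)} \right)} - l = \left(121 - 14\right) - 15248 = 107 - 15248 = -15141$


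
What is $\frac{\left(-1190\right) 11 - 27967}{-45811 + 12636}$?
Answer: $\frac{41057}{33175} \approx 1.2376$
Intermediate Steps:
$\frac{\left(-1190\right) 11 - 27967}{-45811 + 12636} = \frac{-13090 - 27967}{-33175} = \left(-41057\right) \left(- \frac{1}{33175}\right) = \frac{41057}{33175}$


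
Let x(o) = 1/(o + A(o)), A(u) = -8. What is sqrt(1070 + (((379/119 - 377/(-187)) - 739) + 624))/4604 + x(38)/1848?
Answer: 1/55440 + sqrt(1645286027)/6026636 ≈ 0.0067485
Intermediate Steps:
x(o) = 1/(-8 + o) (x(o) = 1/(o - 8) = 1/(-8 + o))
sqrt(1070 + (((379/119 - 377/(-187)) - 739) + 624))/4604 + x(38)/1848 = sqrt(1070 + (((379/119 - 377/(-187)) - 739) + 624))/4604 + 1/((-8 + 38)*1848) = sqrt(1070 + (((379*(1/119) - 377*(-1/187)) - 739) + 624))*(1/4604) + (1/1848)/30 = sqrt(1070 + (((379/119 + 377/187) - 739) + 624))*(1/4604) + (1/30)*(1/1848) = sqrt(1070 + ((6808/1309 - 739) + 624))*(1/4604) + 1/55440 = sqrt(1070 + (-960543/1309 + 624))*(1/4604) + 1/55440 = sqrt(1070 - 143727/1309)*(1/4604) + 1/55440 = sqrt(1256903/1309)*(1/4604) + 1/55440 = (sqrt(1645286027)/1309)*(1/4604) + 1/55440 = sqrt(1645286027)/6026636 + 1/55440 = 1/55440 + sqrt(1645286027)/6026636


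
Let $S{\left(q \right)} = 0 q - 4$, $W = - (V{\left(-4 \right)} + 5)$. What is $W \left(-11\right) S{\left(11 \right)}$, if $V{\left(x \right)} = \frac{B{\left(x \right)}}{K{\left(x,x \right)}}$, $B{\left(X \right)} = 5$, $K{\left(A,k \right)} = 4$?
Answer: $-275$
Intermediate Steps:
$V{\left(x \right)} = \frac{5}{4}$
$W = - \frac{25}{4}$ ($W = - (\frac{5}{4} + 5) = \left(-1\right) \frac{25}{4} = - \frac{25}{4} \approx -6.25$)
$S{\left(q \right)} = -4$ ($S{\left(q \right)} = 0 - 4 = -4$)
$W \left(-11\right) S{\left(11 \right)} = \left(- \frac{25}{4}\right) \left(-11\right) \left(-4\right) = \frac{275}{4} \left(-4\right) = -275$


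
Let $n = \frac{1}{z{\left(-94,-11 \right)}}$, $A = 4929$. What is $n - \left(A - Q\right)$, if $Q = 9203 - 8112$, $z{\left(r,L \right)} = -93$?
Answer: $- \frac{356935}{93} \approx -3838.0$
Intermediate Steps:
$Q = 1091$ ($Q = 9203 - 8112 = 1091$)
$n = - \frac{1}{93}$ ($n = \frac{1}{-93} = - \frac{1}{93} \approx -0.010753$)
$n - \left(A - Q\right) = - \frac{1}{93} - \left(4929 - 1091\right) = - \frac{1}{93} - 3838 = - \frac{356935}{93}$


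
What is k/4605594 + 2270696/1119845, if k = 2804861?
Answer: 13598913439969/5157551412930 ≈ 2.6367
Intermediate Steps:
k/4605594 + 2270696/1119845 = 2804861/4605594 + 2270696/1119845 = 13598913439969/5157551412930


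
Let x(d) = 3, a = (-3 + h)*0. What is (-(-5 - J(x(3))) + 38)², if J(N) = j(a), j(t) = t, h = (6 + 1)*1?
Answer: 1849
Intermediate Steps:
h = 7 (h = 7*1 = 7)
a = 0 (a = (-3 + 7)*0 = 4*0 = 0)
J(N) = 0
(-(-5 - J(x(3))) + 38)² = (-(-5 - 1*0) + 38)² = (-(-5 + 0) + 38)² = (-1*(-5) + 38)² = (5 + 38)² = 43² = 1849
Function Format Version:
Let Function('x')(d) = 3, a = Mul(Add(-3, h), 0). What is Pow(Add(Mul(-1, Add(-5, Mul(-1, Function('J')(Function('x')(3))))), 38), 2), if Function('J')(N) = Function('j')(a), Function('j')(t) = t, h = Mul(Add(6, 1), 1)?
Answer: 1849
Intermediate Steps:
h = 7 (h = Mul(7, 1) = 7)
a = 0 (a = Mul(Add(-3, 7), 0) = Mul(4, 0) = 0)
Function('J')(N) = 0
Pow(Add(Mul(-1, Add(-5, Mul(-1, Function('J')(Function('x')(3))))), 38), 2) = Pow(Add(Mul(-1, Add(-5, Mul(-1, 0))), 38), 2) = Pow(Add(Mul(-1, Add(-5, 0)), 38), 2) = Pow(Add(Mul(-1, -5), 38), 2) = Pow(Add(5, 38), 2) = Pow(43, 2) = 1849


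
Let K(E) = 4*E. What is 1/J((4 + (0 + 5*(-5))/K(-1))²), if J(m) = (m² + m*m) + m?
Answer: 128/2839209 ≈ 4.5083e-5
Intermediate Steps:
J(m) = m + 2*m² (J(m) = (m² + m²) + m = 2*m² + m = m + 2*m²)
1/J((4 + (0 + 5*(-5))/K(-1))²) = 1/((4 + (0 + 5*(-5))/((4*(-1))))²*(1 + 2*(4 + (0 + 5*(-5))/((4*(-1))))²)) = 1/((4 + (0 - 25)/(-4))²*(1 + 2*(4 + (0 - 25)/(-4))²)) = 1/((4 - 25*(-¼))²*(1 + 2*(4 - 25*(-¼))²)) = 1/((4 + 25/4)²*(1 + 2*(4 + 25/4)²)) = 1/((41/4)²*(1 + 2*(41/4)²)) = 1/(1681*(1 + 2*(1681/16))/16) = 1/(1681*(1 + 1681/8)/16) = 1/((1681/16)*(1689/8)) = 1/(2839209/128) = 128/2839209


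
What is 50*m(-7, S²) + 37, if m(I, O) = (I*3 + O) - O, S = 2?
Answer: -1013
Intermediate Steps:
m(I, O) = 3*I (m(I, O) = (3*I + O) - O = (O + 3*I) - O = 3*I)
50*m(-7, S²) + 37 = 50*(3*(-7)) + 37 = 50*(-21) + 37 = -1050 + 37 = -1013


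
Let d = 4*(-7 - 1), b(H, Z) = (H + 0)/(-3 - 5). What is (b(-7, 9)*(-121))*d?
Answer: 3388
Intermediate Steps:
b(H, Z) = -H/8 (b(H, Z) = H/(-8) = H*(-1/8) = -H/8)
d = -32 (d = 4*(-8) = -32)
(b(-7, 9)*(-121))*d = (-1/8*(-7)*(-121))*(-32) = ((7/8)*(-121))*(-32) = -847/8*(-32) = 3388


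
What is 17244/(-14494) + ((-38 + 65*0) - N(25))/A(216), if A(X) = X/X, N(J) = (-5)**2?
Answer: -465183/7247 ≈ -64.190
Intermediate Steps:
N(J) = 25
A(X) = 1
17244/(-14494) + ((-38 + 65*0) - N(25))/A(216) = 17244/(-14494) + ((-38 + 65*0) - 1*25)/1 = 17244*(-1/14494) + ((-38 + 0) - 25)*1 = -8622/7247 + (-38 - 25)*1 = -8622/7247 - 63*1 = -8622/7247 - 63 = -465183/7247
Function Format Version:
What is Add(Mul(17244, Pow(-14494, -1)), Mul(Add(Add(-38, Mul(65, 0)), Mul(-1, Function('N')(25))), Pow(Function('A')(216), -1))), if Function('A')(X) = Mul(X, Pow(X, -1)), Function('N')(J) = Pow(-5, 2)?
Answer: Rational(-465183, 7247) ≈ -64.190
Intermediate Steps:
Function('N')(J) = 25
Function('A')(X) = 1
Add(Mul(17244, Pow(-14494, -1)), Mul(Add(Add(-38, Mul(65, 0)), Mul(-1, Function('N')(25))), Pow(Function('A')(216), -1))) = Add(Mul(17244, Pow(-14494, -1)), Mul(Add(Add(-38, Mul(65, 0)), Mul(-1, 25)), Pow(1, -1))) = Add(Mul(17244, Rational(-1, 14494)), Mul(Add(Add(-38, 0), -25), 1)) = Add(Rational(-8622, 7247), Mul(Add(-38, -25), 1)) = Add(Rational(-8622, 7247), Mul(-63, 1)) = Add(Rational(-8622, 7247), -63) = Rational(-465183, 7247)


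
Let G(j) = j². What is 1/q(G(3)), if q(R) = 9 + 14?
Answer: 1/23 ≈ 0.043478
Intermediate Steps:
q(R) = 23
1/q(G(3)) = 1/23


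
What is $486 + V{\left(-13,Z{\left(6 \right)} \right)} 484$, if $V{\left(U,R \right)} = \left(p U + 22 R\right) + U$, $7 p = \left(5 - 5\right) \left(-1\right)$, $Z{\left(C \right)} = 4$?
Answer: $36786$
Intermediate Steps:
$p = 0$ ($p = \frac{\left(5 - 5\right) \left(-1\right)}{7} = \frac{0 \left(-1\right)}{7} = \frac{1}{7} \cdot 0 = 0$)
$V{\left(U,R \right)} = U + 22 R$ ($V{\left(U,R \right)} = \left(0 U + 22 R\right) + U = \left(0 + 22 R\right) + U = 22 R + U = U + 22 R$)
$486 + V{\left(-13,Z{\left(6 \right)} \right)} 484 = 486 + \left(-13 + 22 \cdot 4\right) 484 = 486 + \left(-13 + 88\right) 484 = 486 + 75 \cdot 484 = 486 + 36300 = 36786$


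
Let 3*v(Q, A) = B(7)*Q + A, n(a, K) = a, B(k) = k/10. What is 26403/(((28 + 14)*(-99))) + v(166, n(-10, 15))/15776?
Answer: -346988779/54663840 ≈ -6.3477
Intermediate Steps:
B(k) = k/10 (B(k) = k*(⅒) = k/10)
v(Q, A) = A/3 + 7*Q/30 (v(Q, A) = (((⅒)*7)*Q + A)/3 = (7*Q/10 + A)/3 = (A + 7*Q/10)/3 = A/3 + 7*Q/30)
26403/(((28 + 14)*(-99))) + v(166, n(-10, 15))/15776 = 26403/(((28 + 14)*(-99))) + ((⅓)*(-10) + (7/30)*166)/15776 = 26403/((42*(-99))) + (-10/3 + 581/15)*(1/15776) = 26403/(-4158) + (177/5)*(1/15776) = 26403*(-1/4158) + 177/78880 = -8801/1386 + 177/78880 = -346988779/54663840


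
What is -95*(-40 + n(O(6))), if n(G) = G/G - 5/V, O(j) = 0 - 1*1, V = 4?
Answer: 15295/4 ≈ 3823.8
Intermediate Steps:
O(j) = -1 (O(j) = 0 - 1 = -1)
n(G) = -¼ (n(G) = G/G - 5/4 = 1 - 5*¼ = 1 - 5/4 = -¼)
-95*(-40 + n(O(6))) = -95*(-40 - ¼) = -95*(-161/4) = 15295/4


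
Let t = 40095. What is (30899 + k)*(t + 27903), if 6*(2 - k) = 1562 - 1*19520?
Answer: 2304724212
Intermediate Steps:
k = 2995 (k = 2 - (1562 - 1*19520)/6 = 2 - (1562 - 19520)/6 = 2 - ⅙*(-17958) = 2 + 2993 = 2995)
(30899 + k)*(t + 27903) = (30899 + 2995)*(40095 + 27903) = 33894*67998 = 2304724212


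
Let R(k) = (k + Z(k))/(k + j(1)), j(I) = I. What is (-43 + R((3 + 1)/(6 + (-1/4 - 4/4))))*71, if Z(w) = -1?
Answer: -107068/35 ≈ -3059.1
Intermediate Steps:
R(k) = (-1 + k)/(1 + k) (R(k) = (k - 1)/(k + 1) = (-1 + k)/(1 + k))
(-43 + R((3 + 1)/(6 + (-1/4 - 4/4))))*71 = (-43 + (-1 + (3 + 1)/(6 + (-1/4 - 4/4)))/(1 + (3 + 1)/(6 + (-1/4 - 4/4))))*71 = (-43 + (-1 + 4/(6 + (-1*¼ - 4*¼)))/(1 + 4/(6 + (-1*¼ - 4*¼))))*71 = (-43 + (-1 + 4/(6 + (-¼ - 1)))/(1 + 4/(6 + (-¼ - 1))))*71 = (-43 + (-1 + 4/(6 - 5/4))/(1 + 4/(6 - 5/4)))*71 = (-43 + (-1 + 4/(19/4))/(1 + 4/(19/4)))*71 = (-43 + (-1 + 4*(4/19))/(1 + 4*(4/19)))*71 = (-43 + (-1 + 16/19)/(1 + 16/19))*71 = (-43 - 3/19/(35/19))*71 = (-43 + (19/35)*(-3/19))*71 = (-43 - 3/35)*71 = -1508/35*71 = -107068/35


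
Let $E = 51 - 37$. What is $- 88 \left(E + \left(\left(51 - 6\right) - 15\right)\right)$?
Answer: $-3872$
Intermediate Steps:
$E = 14$ ($E = 51 - 37 = 14$)
$- 88 \left(E + \left(\left(51 - 6\right) - 15\right)\right) = - 88 \left(14 + \left(\left(51 - 6\right) - 15\right)\right) = - 88 \left(14 + \left(45 - 15\right)\right) = - 88 \left(14 + 30\right) = \left(-88\right) 44 = -3872$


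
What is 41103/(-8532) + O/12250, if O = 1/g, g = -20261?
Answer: -566758420849/117645496500 ≈ -4.8175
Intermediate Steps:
O = -1/20261 (O = 1/(-20261) = -1/20261 ≈ -4.9356e-5)
41103/(-8532) + O/12250 = 41103/(-8532) - 1/20261/12250 = 41103*(-1/8532) - 1/20261*1/12250 = -4567/948 - 1/248197250 = -566758420849/117645496500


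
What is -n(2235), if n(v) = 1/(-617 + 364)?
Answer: 1/253 ≈ 0.0039526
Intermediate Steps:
n(v) = -1/253 (n(v) = 1/(-253) = -1/253)
-n(2235) = -1*(-1/253) = 1/253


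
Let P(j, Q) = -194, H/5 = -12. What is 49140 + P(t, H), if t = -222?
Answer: 48946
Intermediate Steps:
H = -60 (H = 5*(-12) = -60)
49140 + P(t, H) = 49140 - 194 = 48946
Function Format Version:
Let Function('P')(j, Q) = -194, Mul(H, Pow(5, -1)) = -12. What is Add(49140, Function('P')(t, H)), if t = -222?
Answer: 48946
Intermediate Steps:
H = -60 (H = Mul(5, -12) = -60)
Add(49140, Function('P')(t, H)) = Add(49140, -194) = 48946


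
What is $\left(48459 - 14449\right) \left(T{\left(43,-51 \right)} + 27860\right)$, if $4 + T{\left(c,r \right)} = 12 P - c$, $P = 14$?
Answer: $951633810$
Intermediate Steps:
$T{\left(c,r \right)} = 164 - c$ ($T{\left(c,r \right)} = -4 - \left(-168 + c\right) = 164 - c$)
$\left(48459 - 14449\right) \left(T{\left(43,-51 \right)} + 27860\right) = \left(48459 - 14449\right) \left(\left(164 - 43\right) + 27860\right) = 34010 \left(\left(164 - 43\right) + 27860\right) = 34010 \left(121 + 27860\right) = 34010 \cdot 27981 = 951633810$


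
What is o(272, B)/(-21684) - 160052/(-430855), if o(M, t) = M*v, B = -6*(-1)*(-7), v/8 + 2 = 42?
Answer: -8507762908/2335664955 ≈ -3.6425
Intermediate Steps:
v = 320 (v = -16 + 8*42 = -16 + 336 = 320)
B = -42 (B = 6*(-7) = -42)
o(M, t) = 320*M (o(M, t) = M*320 = 320*M)
o(272, B)/(-21684) - 160052/(-430855) = (320*272)/(-21684) - 160052/(-430855) = 87040*(-1/21684) - 160052*(-1/430855) = -21760/5421 + 160052/430855 = -8507762908/2335664955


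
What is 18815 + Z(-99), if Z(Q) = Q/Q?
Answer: 18816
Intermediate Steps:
Z(Q) = 1
18815 + Z(-99) = 18815 + 1 = 18816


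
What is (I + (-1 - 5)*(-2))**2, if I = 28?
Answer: 1600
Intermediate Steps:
(I + (-1 - 5)*(-2))**2 = (28 + (-1 - 5)*(-2))**2 = (28 - 6*(-2))**2 = (28 + 12)**2 = 40**2 = 1600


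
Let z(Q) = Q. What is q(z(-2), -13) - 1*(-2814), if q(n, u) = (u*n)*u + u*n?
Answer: 2502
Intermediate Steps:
q(n, u) = n*u + n*u**2 (q(n, u) = (n*u)*u + n*u = n*u**2 + n*u = n*u + n*u**2)
q(z(-2), -13) - 1*(-2814) = -2*(-13)*(1 - 13) - 1*(-2814) = -2*(-13)*(-12) + 2814 = -312 + 2814 = 2502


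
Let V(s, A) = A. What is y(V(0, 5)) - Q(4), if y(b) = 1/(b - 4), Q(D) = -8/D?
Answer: 3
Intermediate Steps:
y(b) = 1/(-4 + b)
y(V(0, 5)) - Q(4) = 1/(-4 + 5) - (-8)/4 = 1/1 - (-8)/4 = 1 - 1*(-2) = 1 + 2 = 3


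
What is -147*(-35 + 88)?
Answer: -7791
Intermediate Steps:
-147*(-35 + 88) = -147*53 = -7791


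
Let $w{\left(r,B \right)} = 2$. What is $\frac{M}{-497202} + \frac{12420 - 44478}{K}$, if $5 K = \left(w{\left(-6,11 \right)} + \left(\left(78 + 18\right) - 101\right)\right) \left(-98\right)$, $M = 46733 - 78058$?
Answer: $- \frac{13281216505}{24362898} \approx -545.14$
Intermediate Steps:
$M = -31325$
$K = \frac{294}{5}$ ($K = \frac{\left(2 + \left(\left(78 + 18\right) - 101\right)\right) \left(-98\right)}{5} = \frac{\left(2 + \left(96 - 101\right)\right) \left(-98\right)}{5} = \frac{\left(2 - 5\right) \left(-98\right)}{5} = \frac{\left(-3\right) \left(-98\right)}{5} = \frac{1}{5} \cdot 294 = \frac{294}{5} \approx 58.8$)
$\frac{M}{-497202} + \frac{12420 - 44478}{K} = - \frac{31325}{-497202} + \frac{12420 - 44478}{\frac{294}{5}} = \left(-31325\right) \left(- \frac{1}{497202}\right) + \left(12420 - 44478\right) \frac{5}{294} = \frac{31325}{497202} - \frac{26715}{49} = - \frac{13281216505}{24362898}$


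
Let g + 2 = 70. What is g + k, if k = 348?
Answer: 416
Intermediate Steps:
g = 68 (g = -2 + 70 = 68)
g + k = 68 + 348 = 416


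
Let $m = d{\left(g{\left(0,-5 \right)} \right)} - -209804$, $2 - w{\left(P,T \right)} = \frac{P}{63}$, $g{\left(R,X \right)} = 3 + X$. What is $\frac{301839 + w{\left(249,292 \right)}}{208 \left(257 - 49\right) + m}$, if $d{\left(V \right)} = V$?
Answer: $\frac{3169289}{2657193} \approx 1.1927$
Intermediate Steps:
$w{\left(P,T \right)} = 2 - \frac{P}{63}$
$m = 209802$ ($m = \left(3 - 5\right) - -209804 = -2 + 209804 = 209802$)
$\frac{301839 + w{\left(249,292 \right)}}{208 \left(257 - 49\right) + m} = \frac{301839 + \left(2 - \frac{83}{21}\right)}{208 \left(257 - 49\right) + 209802} = \frac{301839 + \left(2 - \frac{83}{21}\right)}{208 \cdot 208 + 209802} = \frac{301839 - \frac{41}{21}}{43264 + 209802} = \frac{6338578}{21 \cdot 253066} = \frac{6338578}{21} \cdot \frac{1}{253066} = \frac{3169289}{2657193}$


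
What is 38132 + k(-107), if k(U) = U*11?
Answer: 36955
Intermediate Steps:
k(U) = 11*U
38132 + k(-107) = 38132 + 11*(-107) = 38132 - 1177 = 36955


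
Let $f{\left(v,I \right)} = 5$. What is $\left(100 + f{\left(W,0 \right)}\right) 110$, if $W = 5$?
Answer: $11550$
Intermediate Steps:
$\left(100 + f{\left(W,0 \right)}\right) 110 = \left(100 + 5\right) 110 = 105 \cdot 110 = 11550$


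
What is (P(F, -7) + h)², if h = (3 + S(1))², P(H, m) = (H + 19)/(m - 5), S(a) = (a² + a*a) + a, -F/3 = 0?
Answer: 170569/144 ≈ 1184.5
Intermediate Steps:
F = 0 (F = -3*0 = 0)
S(a) = a + 2*a² (S(a) = (a² + a²) + a = 2*a² + a = a + 2*a²)
P(H, m) = (19 + H)/(-5 + m)
h = 36 (h = (3 + 1*(1 + 2*1))² = (3 + 1*(1 + 2))² = (3 + 1*3)² = (3 + 3)² = 6² = 36)
(P(F, -7) + h)² = ((19 + 0)/(-5 - 7) + 36)² = (19/(-12) + 36)² = (-1/12*19 + 36)² = (-19/12 + 36)² = (413/12)² = 170569/144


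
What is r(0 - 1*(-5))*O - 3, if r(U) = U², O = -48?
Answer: -1203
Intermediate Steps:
r(0 - 1*(-5))*O - 3 = (0 - 1*(-5))²*(-48) - 3 = (0 + 5)²*(-48) - 3 = 5²*(-48) - 3 = 25*(-48) - 3 = -1200 - 3 = -1203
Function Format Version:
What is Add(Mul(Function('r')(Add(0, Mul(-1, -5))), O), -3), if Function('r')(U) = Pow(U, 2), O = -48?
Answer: -1203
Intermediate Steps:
Add(Mul(Function('r')(Add(0, Mul(-1, -5))), O), -3) = Add(Mul(Pow(Add(0, Mul(-1, -5)), 2), -48), -3) = Add(Mul(Pow(Add(0, 5), 2), -48), -3) = Add(Mul(Pow(5, 2), -48), -3) = Add(Mul(25, -48), -3) = Add(-1200, -3) = -1203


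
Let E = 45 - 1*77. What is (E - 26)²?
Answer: 3364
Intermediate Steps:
E = -32 (E = 45 - 77 = -32)
(E - 26)² = (-32 - 26)² = (-58)² = 3364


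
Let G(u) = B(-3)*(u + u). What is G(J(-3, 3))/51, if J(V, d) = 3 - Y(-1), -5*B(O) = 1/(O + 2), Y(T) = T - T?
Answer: 2/85 ≈ 0.023529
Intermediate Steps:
Y(T) = 0
B(O) = -1/(5*(2 + O)) (B(O) = -1/(5*(O + 2)) = -1/(5*(2 + O)))
J(V, d) = 3 (J(V, d) = 3 - 1*0 = 3 + 0 = 3)
G(u) = 2*u/5 (G(u) = (-1/(10 + 5*(-3)))*(u + u) = (-1/(10 - 15))*(2*u) = (-1/(-5))*(2*u) = (-1*(-⅕))*(2*u) = (2*u)/5 = 2*u/5)
G(J(-3, 3))/51 = ((⅖)*3)/51 = (6/5)*(1/51) = 2/85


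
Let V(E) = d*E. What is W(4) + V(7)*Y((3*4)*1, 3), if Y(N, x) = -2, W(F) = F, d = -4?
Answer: 60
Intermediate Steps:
V(E) = -4*E
W(4) + V(7)*Y((3*4)*1, 3) = 4 - 4*7*(-2) = 4 - 28*(-2) = 4 + 56 = 60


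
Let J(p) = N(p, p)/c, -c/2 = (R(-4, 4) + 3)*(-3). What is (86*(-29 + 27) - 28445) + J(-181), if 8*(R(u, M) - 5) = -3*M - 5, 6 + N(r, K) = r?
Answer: -4035745/141 ≈ -28622.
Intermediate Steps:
N(r, K) = -6 + r
R(u, M) = 35/8 - 3*M/8 (R(u, M) = 5 + (-3*M - 5)/8 = 5 + (-5 - 3*M)/8 = 5 + (-5/8 - 3*M/8) = 35/8 - 3*M/8)
c = 141/4 (c = -2*((35/8 - 3/8*4) + 3)*(-3) = -2*((35/8 - 3/2) + 3)*(-3) = -2*(23/8 + 3)*(-3) = -47*(-3)/4 = -2*(-141/8) = 141/4 ≈ 35.250)
J(p) = -8/47 + 4*p/141 (J(p) = (-6 + p)/(141/4) = (-6 + p)*(4/141) = -8/47 + 4*p/141)
(86*(-29 + 27) - 28445) + J(-181) = (86*(-29 + 27) - 28445) + (-8/47 + (4/141)*(-181)) = (86*(-2) - 28445) + (-8/47 - 724/141) = (-172 - 28445) - 748/141 = -28617 - 748/141 = -4035745/141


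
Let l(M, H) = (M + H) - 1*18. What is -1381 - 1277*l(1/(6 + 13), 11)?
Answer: 142325/19 ≈ 7490.8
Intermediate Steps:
l(M, H) = -18 + H + M (l(M, H) = (H + M) - 18 = -18 + H + M)
-1381 - 1277*l(1/(6 + 13), 11) = -1381 - 1277*(-18 + 11 + 1/(6 + 13)) = -1381 - 1277*(-18 + 11 + 1/19) = -1381 - 1277*(-132/19) = -1381 + 168564/19 = 142325/19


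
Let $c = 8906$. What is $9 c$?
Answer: $80154$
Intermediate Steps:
$9 c = 9 \cdot 8906 = 80154$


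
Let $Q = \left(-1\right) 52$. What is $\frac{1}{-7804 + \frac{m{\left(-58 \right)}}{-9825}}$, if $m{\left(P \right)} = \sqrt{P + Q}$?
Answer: $- \frac{75332499750}{587894828049011} + \frac{1965 i \sqrt{110}}{1175789656098022} \approx -0.00012814 + 1.7528 \cdot 10^{-11} i$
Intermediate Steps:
$Q = -52$
$m{\left(P \right)} = \sqrt{-52 + P}$ ($m{\left(P \right)} = \sqrt{P - 52} = \sqrt{-52 + P}$)
$\frac{1}{-7804 + \frac{m{\left(-58 \right)}}{-9825}} = \frac{1}{-7804 + \frac{\sqrt{-52 - 58}}{-9825}} = \frac{1}{-7804 + \sqrt{-110} \left(- \frac{1}{9825}\right)} = \frac{1}{-7804 + i \sqrt{110} \left(- \frac{1}{9825}\right)} = \frac{1}{-7804 - \frac{i \sqrt{110}}{9825}}$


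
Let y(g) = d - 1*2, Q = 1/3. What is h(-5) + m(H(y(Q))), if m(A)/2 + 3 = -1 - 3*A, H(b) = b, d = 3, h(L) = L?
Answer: -19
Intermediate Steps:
Q = ⅓ ≈ 0.33333
y(g) = 1 (y(g) = 3 - 1*2 = 3 - 2 = 1)
m(A) = -8 - 6*A (m(A) = -6 + 2*(-1 - 3*A) = -6 + (-2 - 6*A) = -8 - 6*A)
h(-5) + m(H(y(Q))) = -5 + (-8 - 6*1) = -5 + (-8 - 6) = -5 - 14 = -19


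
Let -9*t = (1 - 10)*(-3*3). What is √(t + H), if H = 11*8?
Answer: √79 ≈ 8.8882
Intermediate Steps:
t = -9 (t = -(1 - 10)*(-3*3)/9 = -(-1)*(-9) = -⅑*81 = -9)
H = 88
√(t + H) = √(-9 + 88) = √79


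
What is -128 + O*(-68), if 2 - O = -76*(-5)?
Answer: 25576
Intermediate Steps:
O = -378 (O = 2 - (-76)*(-5) = 2 - 1*380 = 2 - 380 = -378)
-128 + O*(-68) = -128 - 378*(-68) = -128 + 25704 = 25576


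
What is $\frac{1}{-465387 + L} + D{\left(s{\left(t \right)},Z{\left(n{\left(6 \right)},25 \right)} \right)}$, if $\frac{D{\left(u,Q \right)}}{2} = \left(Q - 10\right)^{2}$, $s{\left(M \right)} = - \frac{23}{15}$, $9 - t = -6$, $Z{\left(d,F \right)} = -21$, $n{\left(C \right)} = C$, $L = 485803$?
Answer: $\frac{39239553}{20416} \approx 1922.0$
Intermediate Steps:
$t = 15$ ($t = 9 - -6 = 9 + 6 = 15$)
$s{\left(M \right)} = - \frac{23}{15}$ ($s{\left(M \right)} = \left(-23\right) \frac{1}{15} = - \frac{23}{15}$)
$D{\left(u,Q \right)} = 2 \left(-10 + Q\right)^{2}$ ($D{\left(u,Q \right)} = 2 \left(Q - 10\right)^{2} = 2 \left(-10 + Q\right)^{2}$)
$\frac{1}{-465387 + L} + D{\left(s{\left(t \right)},Z{\left(n{\left(6 \right)},25 \right)} \right)} = \frac{1}{-465387 + 485803} + 2 \left(-10 - 21\right)^{2} = \frac{1}{20416} + 2 \left(-31\right)^{2} = \frac{1}{20416} + 2 \cdot 961 = \frac{1}{20416} + 1922 = \frac{39239553}{20416}$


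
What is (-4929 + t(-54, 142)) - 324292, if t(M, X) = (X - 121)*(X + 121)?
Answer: -323698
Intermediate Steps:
t(M, X) = (-121 + X)*(121 + X)
(-4929 + t(-54, 142)) - 324292 = (-4929 + (-14641 + 142**2)) - 324292 = (-4929 + (-14641 + 20164)) - 324292 = (-4929 + 5523) - 324292 = 594 - 324292 = -323698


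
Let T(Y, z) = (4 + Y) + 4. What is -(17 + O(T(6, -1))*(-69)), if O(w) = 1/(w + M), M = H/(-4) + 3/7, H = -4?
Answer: -451/36 ≈ -12.528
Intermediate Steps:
M = 10/7 (M = -4/(-4) + 3/7 = -4*(-1/4) + 3*(1/7) = 1 + 3/7 = 10/7 ≈ 1.4286)
T(Y, z) = 8 + Y
O(w) = 1/(10/7 + w) (O(w) = 1/(w + 10/7) = 1/(10/7 + w))
-(17 + O(T(6, -1))*(-69)) = -(17 + (7/(10 + 7*(8 + 6)))*(-69)) = -(17 + (7/(10 + 7*14))*(-69)) = -(17 + (7/(10 + 98))*(-69)) = -(17 + (7/108)*(-69)) = -(17 - 161/36) = -1*451/36 = -451/36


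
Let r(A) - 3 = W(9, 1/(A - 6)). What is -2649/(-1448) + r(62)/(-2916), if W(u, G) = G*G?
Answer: 3026294699/1655168256 ≈ 1.8284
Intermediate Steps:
W(u, G) = G**2
r(A) = 3 + (-6 + A)**(-2) (r(A) = 3 + (1/(A - 6))**2 = 3 + (1/(-6 + A))**2 = 3 + (-6 + A)**(-2))
-2649/(-1448) + r(62)/(-2916) = -2649/(-1448) + (3 + (-6 + 62)**(-2))/(-2916) = -2649*(-1/1448) + (3 + 56**(-2))*(-1/2916) = 2649/1448 + (3 + 1/3136)*(-1/2916) = 2649/1448 + (9409/3136)*(-1/2916) = 2649/1448 - 9409/9144576 = 3026294699/1655168256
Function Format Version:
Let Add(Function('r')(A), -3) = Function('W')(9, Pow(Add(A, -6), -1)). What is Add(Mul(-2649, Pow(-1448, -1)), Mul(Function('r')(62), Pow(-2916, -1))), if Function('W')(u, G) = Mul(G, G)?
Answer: Rational(3026294699, 1655168256) ≈ 1.8284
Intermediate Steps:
Function('W')(u, G) = Pow(G, 2)
Function('r')(A) = Add(3, Pow(Add(-6, A), -2)) (Function('r')(A) = Add(3, Pow(Pow(Add(A, -6), -1), 2)) = Add(3, Pow(Pow(Add(-6, A), -1), 2)) = Add(3, Pow(Add(-6, A), -2)))
Add(Mul(-2649, Pow(-1448, -1)), Mul(Function('r')(62), Pow(-2916, -1))) = Add(Mul(-2649, Pow(-1448, -1)), Mul(Add(3, Pow(Add(-6, 62), -2)), Pow(-2916, -1))) = Add(Mul(-2649, Rational(-1, 1448)), Mul(Add(3, Pow(56, -2)), Rational(-1, 2916))) = Add(Rational(2649, 1448), Mul(Add(3, Rational(1, 3136)), Rational(-1, 2916))) = Add(Rational(2649, 1448), Mul(Rational(9409, 3136), Rational(-1, 2916))) = Add(Rational(2649, 1448), Rational(-9409, 9144576)) = Rational(3026294699, 1655168256)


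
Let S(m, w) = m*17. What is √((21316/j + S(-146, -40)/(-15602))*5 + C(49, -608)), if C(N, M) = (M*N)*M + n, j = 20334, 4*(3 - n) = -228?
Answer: √113943885483591655214919/79312767 ≈ 4256.0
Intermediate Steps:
n = 60 (n = 3 - ¼*(-228) = 3 + 57 = 60)
S(m, w) = 17*m
C(N, M) = 60 + N*M² (C(N, M) = (M*N)*M + 60 = N*M² + 60 = 60 + N*M²)
√((21316/j + S(-146, -40)/(-15602))*5 + C(49, -608)) = √((21316/20334 + (17*(-146))/(-15602))*5 + (60 + 49*(-608)²)) = √((21316*(1/20334) - 2482*(-1/15602))*5 + (60 + 49*369664)) = √((10658/10167 + 1241/7801)*5 + (60 + 18113536)) = √((95760305/79312767)*5 + 18113596) = √(478801525/79312767 + 18113596) = √(1436639897881657/79312767) = √113943885483591655214919/79312767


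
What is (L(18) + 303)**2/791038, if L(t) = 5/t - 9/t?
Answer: 7425625/64074078 ≈ 0.11589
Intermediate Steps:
L(t) = -4/t
(L(18) + 303)**2/791038 = (-4/18 + 303)**2/791038 = (-4*1/18 + 303)**2*(1/791038) = (-2/9 + 303)**2*(1/791038) = (2725/9)**2*(1/791038) = (7425625/81)*(1/791038) = 7425625/64074078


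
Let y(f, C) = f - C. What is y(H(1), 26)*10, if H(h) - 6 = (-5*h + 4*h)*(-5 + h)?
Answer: -160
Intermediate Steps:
H(h) = 6 - h*(-5 + h) (H(h) = 6 + (-5*h + 4*h)*(-5 + h) = 6 + (-h)*(-5 + h) = 6 - h*(-5 + h))
y(H(1), 26)*10 = ((6 - 1*1² + 5*1) - 1*26)*10 = ((6 - 1*1 + 5) - 26)*10 = ((6 - 1 + 5) - 26)*10 = (10 - 26)*10 = -16*10 = -160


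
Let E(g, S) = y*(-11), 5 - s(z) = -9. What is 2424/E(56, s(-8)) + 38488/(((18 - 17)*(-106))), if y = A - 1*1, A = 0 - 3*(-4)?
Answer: -2456996/6413 ≈ -383.13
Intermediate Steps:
A = 12 (A = 0 + 12 = 12)
s(z) = 14 (s(z) = 5 - 1*(-9) = 5 + 9 = 14)
y = 11 (y = 12 - 1*1 = 12 - 1 = 11)
E(g, S) = -121 (E(g, S) = 11*(-11) = -121)
2424/E(56, s(-8)) + 38488/(((18 - 17)*(-106))) = 2424/(-121) + 38488/(((18 - 17)*(-106))) = 2424*(-1/121) + 38488/((1*(-106))) = -2424/121 + 38488/(-106) = -2424/121 + 38488*(-1/106) = -2424/121 - 19244/53 = -2456996/6413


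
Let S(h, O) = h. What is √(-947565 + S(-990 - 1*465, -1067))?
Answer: 2*I*√237255 ≈ 974.18*I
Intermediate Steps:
√(-947565 + S(-990 - 1*465, -1067)) = √(-947565 + (-990 - 1*465)) = √(-947565 + (-990 - 465)) = √(-947565 - 1455) = √(-949020) = 2*I*√237255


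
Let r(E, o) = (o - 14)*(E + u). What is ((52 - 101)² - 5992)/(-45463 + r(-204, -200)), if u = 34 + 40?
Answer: 1197/5881 ≈ 0.20354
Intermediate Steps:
u = 74
r(E, o) = (-14 + o)*(74 + E) (r(E, o) = (o - 14)*(E + 74) = (-14 + o)*(74 + E))
((52 - 101)² - 5992)/(-45463 + r(-204, -200)) = ((52 - 101)² - 5992)/(-45463 + (-1036 - 14*(-204) + 74*(-200) - 204*(-200))) = ((-49)² - 5992)/(-45463 + (-1036 + 2856 - 14800 + 40800)) = (2401 - 5992)/(-45463 + 27820) = -3591/(-17643) = -3591*(-1/17643) = 1197/5881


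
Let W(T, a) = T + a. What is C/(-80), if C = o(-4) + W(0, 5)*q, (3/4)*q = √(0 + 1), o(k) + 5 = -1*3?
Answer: 1/60 ≈ 0.016667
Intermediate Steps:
o(k) = -8 (o(k) = -5 - 1*3 = -5 - 3 = -8)
q = 4/3 (q = 4*√(0 + 1)/3 = 4*√1/3 = (4/3)*1 = 4/3 ≈ 1.3333)
C = -4/3 (C = -8 + (0 + 5)*(4/3) = -8 + 5*(4/3) = -8 + 20/3 = -4/3 ≈ -1.3333)
C/(-80) = -4/3/(-80) = -4/3*(-1/80) = 1/60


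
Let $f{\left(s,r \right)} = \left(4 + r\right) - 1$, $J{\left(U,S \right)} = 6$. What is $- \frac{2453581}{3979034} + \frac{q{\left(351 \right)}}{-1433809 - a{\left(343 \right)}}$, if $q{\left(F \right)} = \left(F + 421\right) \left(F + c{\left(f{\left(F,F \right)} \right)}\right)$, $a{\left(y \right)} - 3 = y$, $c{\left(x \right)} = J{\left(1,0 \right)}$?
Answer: $- \frac{4615453145591}{5706551506270} \approx -0.8088$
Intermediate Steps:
$f{\left(s,r \right)} = 3 + r$
$c{\left(x \right)} = 6$
$a{\left(y \right)} = 3 + y$
$q{\left(F \right)} = \left(6 + F\right) \left(421 + F\right)$ ($q{\left(F \right)} = \left(F + 421\right) \left(F + 6\right) = \left(421 + F\right) \left(6 + F\right) = \left(6 + F\right) \left(421 + F\right)$)
$- \frac{2453581}{3979034} + \frac{q{\left(351 \right)}}{-1433809 - a{\left(343 \right)}} = - \frac{2453581}{3979034} + \frac{2526 + 351^{2} + 427 \cdot 351}{-1433809 - \left(3 + 343\right)} = \left(-2453581\right) \frac{1}{3979034} + \frac{2526 + 123201 + 149877}{-1433809 - 346} = - \frac{2453581}{3979034} + \frac{275604}{-1433809 - 346} = - \frac{2453581}{3979034} + \frac{275604}{-1434155} = - \frac{2453581}{3979034} + 275604 \left(- \frac{1}{1434155}\right) = - \frac{2453581}{3979034} - \frac{275604}{1434155} = - \frac{4615453145591}{5706551506270}$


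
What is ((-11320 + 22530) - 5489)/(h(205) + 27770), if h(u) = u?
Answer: 1907/9325 ≈ 0.20450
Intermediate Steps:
((-11320 + 22530) - 5489)/(h(205) + 27770) = ((-11320 + 22530) - 5489)/(205 + 27770) = (11210 - 5489)/27975 = 5721*(1/27975) = 1907/9325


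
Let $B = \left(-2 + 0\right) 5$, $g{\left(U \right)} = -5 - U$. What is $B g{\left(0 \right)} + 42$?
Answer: $92$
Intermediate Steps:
$B = -10$ ($B = \left(-2\right) 5 = -10$)
$B g{\left(0 \right)} + 42 = - 10 \left(-5 - 0\right) + 42 = - 10 \left(-5 + 0\right) + 42 = \left(-10\right) \left(-5\right) + 42 = 50 + 42 = 92$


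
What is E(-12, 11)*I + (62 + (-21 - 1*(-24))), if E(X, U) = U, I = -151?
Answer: -1596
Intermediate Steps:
E(-12, 11)*I + (62 + (-21 - 1*(-24))) = 11*(-151) + (62 + (-21 - 1*(-24))) = -1661 + (62 + (-21 + 24)) = -1661 + (62 + 3) = -1661 + 65 = -1596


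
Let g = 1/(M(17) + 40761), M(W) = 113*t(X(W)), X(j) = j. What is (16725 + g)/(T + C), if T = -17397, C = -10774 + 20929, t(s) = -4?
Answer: -337084013/145958889 ≈ -2.3094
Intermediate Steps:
C = 10155
M(W) = -452 (M(W) = 113*(-4) = -452)
g = 1/40309 (g = 1/(-452 + 40761) = 1/40309 ≈ 2.4808e-5)
(16725 + g)/(T + C) = (16725 + 1/40309)/(-17397 + 10155) = (674168026/40309)/(-7242) = (674168026/40309)*(-1/7242) = -337084013/145958889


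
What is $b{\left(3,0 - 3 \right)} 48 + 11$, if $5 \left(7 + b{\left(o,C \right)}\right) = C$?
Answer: $- \frac{1769}{5} \approx -353.8$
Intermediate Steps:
$b{\left(o,C \right)} = -7 + \frac{C}{5}$
$b{\left(3,0 - 3 \right)} 48 + 11 = \left(-7 + \frac{0 - 3}{5}\right) 48 + 11 = \left(-7 + \frac{1}{5} \left(-3\right)\right) 48 + 11 = \left(-7 - \frac{3}{5}\right) 48 + 11 = \left(- \frac{38}{5}\right) 48 + 11 = - \frac{1824}{5} + 11 = - \frac{1769}{5}$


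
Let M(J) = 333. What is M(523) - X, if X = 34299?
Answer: -33966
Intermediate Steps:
M(523) - X = 333 - 1*34299 = 333 - 34299 = -33966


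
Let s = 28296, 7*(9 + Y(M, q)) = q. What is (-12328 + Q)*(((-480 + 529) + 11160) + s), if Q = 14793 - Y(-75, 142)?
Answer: 678537880/7 ≈ 9.6934e+7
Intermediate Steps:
Y(M, q) = -9 + q/7
Q = 103472/7 (Q = 14793 - (-9 + (⅐)*142) = 14793 - (-9 + 142/7) = 14793 - 1*79/7 = 14793 - 79/7 = 103472/7 ≈ 14782.)
(-12328 + Q)*(((-480 + 529) + 11160) + s) = (-12328 + 103472/7)*(((-480 + 529) + 11160) + 28296) = 17176*((49 + 11160) + 28296)/7 = 17176*(11209 + 28296)/7 = (17176/7)*39505 = 678537880/7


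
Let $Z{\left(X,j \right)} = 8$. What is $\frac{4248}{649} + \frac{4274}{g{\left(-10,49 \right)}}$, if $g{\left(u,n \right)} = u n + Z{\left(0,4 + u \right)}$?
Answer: $- \frac{6155}{2651} \approx -2.3218$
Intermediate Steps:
$g{\left(u,n \right)} = 8 + n u$ ($g{\left(u,n \right)} = u n + 8 = n u + 8 = 8 + n u$)
$\frac{4248}{649} + \frac{4274}{g{\left(-10,49 \right)}} = \frac{4248}{649} + \frac{4274}{8 + 49 \left(-10\right)} = 4248 \cdot \frac{1}{649} + \frac{4274}{8 - 490} = \frac{72}{11} + \frac{4274}{-482} = \frac{72}{11} + 4274 \left(- \frac{1}{482}\right) = \frac{72}{11} - \frac{2137}{241} = - \frac{6155}{2651}$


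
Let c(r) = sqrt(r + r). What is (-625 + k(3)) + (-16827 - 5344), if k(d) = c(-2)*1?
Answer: -22796 + 2*I ≈ -22796.0 + 2.0*I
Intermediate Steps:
c(r) = sqrt(2)*sqrt(r) (c(r) = sqrt(2*r) = sqrt(2)*sqrt(r))
k(d) = 2*I (k(d) = (sqrt(2)*sqrt(-2))*1 = (sqrt(2)*(I*sqrt(2)))*1 = (2*I)*1 = 2*I)
(-625 + k(3)) + (-16827 - 5344) = (-625 + 2*I) + (-16827 - 5344) = (-625 + 2*I) - 22171 = -22796 + 2*I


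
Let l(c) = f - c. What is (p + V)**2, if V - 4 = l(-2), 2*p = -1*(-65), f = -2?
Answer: 5329/4 ≈ 1332.3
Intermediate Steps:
p = 65/2 (p = (-1*(-65))/2 = (1/2)*65 = 65/2 ≈ 32.500)
l(c) = -2 - c
V = 4 (V = 4 + (-2 - 1*(-2)) = 4 + (-2 + 2) = 4 + 0 = 4)
(p + V)**2 = (65/2 + 4)**2 = (73/2)**2 = 5329/4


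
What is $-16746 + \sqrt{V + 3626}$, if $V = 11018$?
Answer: $-16746 + 2 \sqrt{3661} \approx -16625.0$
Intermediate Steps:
$-16746 + \sqrt{V + 3626} = -16746 + \sqrt{11018 + 3626} = -16746 + \sqrt{14644} = -16746 + 2 \sqrt{3661}$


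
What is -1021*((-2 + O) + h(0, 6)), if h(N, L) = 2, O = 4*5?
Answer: -20420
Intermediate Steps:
O = 20
-1021*((-2 + O) + h(0, 6)) = -1021*((-2 + 20) + 2) = -1021*(18 + 2) = -1021*20 = -20420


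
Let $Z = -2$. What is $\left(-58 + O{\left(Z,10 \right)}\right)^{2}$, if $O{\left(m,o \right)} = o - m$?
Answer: $2116$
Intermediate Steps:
$\left(-58 + O{\left(Z,10 \right)}\right)^{2} = \left(-58 + \left(10 - -2\right)\right)^{2} = \left(-58 + \left(10 + 2\right)\right)^{2} = \left(-58 + 12\right)^{2} = \left(-46\right)^{2} = 2116$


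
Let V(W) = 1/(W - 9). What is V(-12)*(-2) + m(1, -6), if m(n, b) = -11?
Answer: -229/21 ≈ -10.905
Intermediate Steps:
V(W) = 1/(-9 + W)
V(-12)*(-2) + m(1, -6) = -2/(-9 - 12) - 11 = -2/(-21) - 11 = -1/21*(-2) - 11 = 2/21 - 11 = -229/21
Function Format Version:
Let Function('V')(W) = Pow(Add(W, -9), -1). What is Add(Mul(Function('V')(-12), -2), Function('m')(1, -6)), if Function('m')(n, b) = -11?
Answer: Rational(-229, 21) ≈ -10.905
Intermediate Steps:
Function('V')(W) = Pow(Add(-9, W), -1)
Add(Mul(Function('V')(-12), -2), Function('m')(1, -6)) = Add(Mul(Pow(Add(-9, -12), -1), -2), -11) = Add(Mul(Pow(-21, -1), -2), -11) = Add(Mul(Rational(-1, 21), -2), -11) = Add(Rational(2, 21), -11) = Rational(-229, 21)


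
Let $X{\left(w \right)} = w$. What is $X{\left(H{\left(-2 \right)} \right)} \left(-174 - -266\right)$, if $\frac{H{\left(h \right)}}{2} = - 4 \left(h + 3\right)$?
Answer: $-736$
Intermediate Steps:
$H{\left(h \right)} = -24 - 8 h$ ($H{\left(h \right)} = 2 \left(- 4 \left(h + 3\right)\right) = 2 \left(- 4 \left(3 + h\right)\right) = 2 \left(-12 - 4 h\right) = -24 - 8 h$)
$X{\left(H{\left(-2 \right)} \right)} \left(-174 - -266\right) = \left(-24 - -16\right) \left(-174 - -266\right) = \left(-24 + 16\right) \left(-174 + 266\right) = \left(-8\right) 92 = -736$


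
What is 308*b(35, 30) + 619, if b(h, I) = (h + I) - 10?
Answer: 17559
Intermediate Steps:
b(h, I) = -10 + I + h (b(h, I) = (I + h) - 10 = -10 + I + h)
308*b(35, 30) + 619 = 308*(-10 + 30 + 35) + 619 = 308*55 + 619 = 16940 + 619 = 17559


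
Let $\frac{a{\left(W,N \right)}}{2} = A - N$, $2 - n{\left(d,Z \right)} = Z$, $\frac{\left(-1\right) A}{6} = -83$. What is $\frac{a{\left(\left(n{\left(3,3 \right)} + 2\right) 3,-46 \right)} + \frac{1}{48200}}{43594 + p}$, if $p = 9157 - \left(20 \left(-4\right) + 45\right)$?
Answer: $\frac{52441601}{2544285200} \approx 0.020612$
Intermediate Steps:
$A = 498$ ($A = \left(-6\right) \left(-83\right) = 498$)
$n{\left(d,Z \right)} = 2 - Z$
$a{\left(W,N \right)} = 996 - 2 N$ ($a{\left(W,N \right)} = 2 \left(498 - N\right) = 996 - 2 N$)
$p = 9192$ ($p = 9157 - \left(-80 + 45\right) = 9157 - -35 = 9157 + 35 = 9192$)
$\frac{a{\left(\left(n{\left(3,3 \right)} + 2\right) 3,-46 \right)} + \frac{1}{48200}}{43594 + p} = \frac{\left(996 - -92\right) + \frac{1}{48200}}{43594 + 9192} = \frac{\left(996 + 92\right) + \frac{1}{48200}}{52786} = \left(1088 + \frac{1}{48200}\right) \frac{1}{52786} = \frac{52441601}{48200} \cdot \frac{1}{52786} = \frac{52441601}{2544285200}$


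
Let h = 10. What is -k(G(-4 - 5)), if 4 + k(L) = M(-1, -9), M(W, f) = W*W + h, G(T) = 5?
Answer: -7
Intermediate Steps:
M(W, f) = 10 + W² (M(W, f) = W*W + 10 = W² + 10 = 10 + W²)
k(L) = 7 (k(L) = -4 + (10 + (-1)²) = -4 + (10 + 1) = -4 + 11 = 7)
-k(G(-4 - 5)) = -1*7 = -7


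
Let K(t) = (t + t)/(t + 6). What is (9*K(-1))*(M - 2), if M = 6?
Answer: -72/5 ≈ -14.400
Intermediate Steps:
K(t) = 2*t/(6 + t) (K(t) = (2*t)/(6 + t) = 2*t/(6 + t))
(9*K(-1))*(M - 2) = (9*(2*(-1)/(6 - 1)))*(6 - 2) = (9*(2*(-1)/5))*4 = (9*(2*(-1)*(⅕)))*4 = (9*(-⅖))*4 = -18/5*4 = -72/5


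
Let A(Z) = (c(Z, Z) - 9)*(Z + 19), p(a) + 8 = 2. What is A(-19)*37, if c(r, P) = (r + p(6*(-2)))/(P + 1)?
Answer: 0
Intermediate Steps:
p(a) = -6 (p(a) = -8 + 2 = -6)
c(r, P) = (-6 + r)/(1 + P) (c(r, P) = (r - 6)/(P + 1) = (-6 + r)/(1 + P))
A(Z) = (-9 + (-6 + Z)/(1 + Z))*(19 + Z) (A(Z) = ((-6 + Z)/(1 + Z) - 9)*(Z + 19) = (-9 + (-6 + Z)/(1 + Z))*(19 + Z))
A(-19)*37 = ((-285 - 167*(-19) - 8*(-19)²)/(1 - 19))*37 = ((-285 + 3173 - 8*361)/(-18))*37 = -(-285 + 3173 - 2888)/18*37 = -1/18*0*37 = 0*37 = 0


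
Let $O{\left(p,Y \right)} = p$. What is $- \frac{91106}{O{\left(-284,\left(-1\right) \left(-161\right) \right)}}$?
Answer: $\frac{45553}{142} \approx 320.8$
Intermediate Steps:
$- \frac{91106}{O{\left(-284,\left(-1\right) \left(-161\right) \right)}} = - \frac{91106}{-284} = \left(-91106\right) \left(- \frac{1}{284}\right) = \frac{45553}{142}$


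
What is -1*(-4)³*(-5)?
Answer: -320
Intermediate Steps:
-1*(-4)³*(-5) = -1*(-64)*(-5) = 64*(-5) = -320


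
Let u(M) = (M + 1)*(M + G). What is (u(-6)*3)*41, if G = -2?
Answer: 4920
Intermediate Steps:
u(M) = (1 + M)*(-2 + M) (u(M) = (M + 1)*(M - 2) = (1 + M)*(-2 + M))
(u(-6)*3)*41 = ((-2 + (-6)² - 1*(-6))*3)*41 = ((-2 + 36 + 6)*3)*41 = (40*3)*41 = 120*41 = 4920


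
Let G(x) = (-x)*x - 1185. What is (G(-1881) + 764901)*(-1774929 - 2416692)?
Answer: 11629421925345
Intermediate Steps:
G(x) = -1185 - x² (G(x) = -x² - 1185 = -1185 - x²)
(G(-1881) + 764901)*(-1774929 - 2416692) = ((-1185 - 1*(-1881)²) + 764901)*(-1774929 - 2416692) = ((-1185 - 1*3538161) + 764901)*(-4191621) = ((-1185 - 3538161) + 764901)*(-4191621) = (-3539346 + 764901)*(-4191621) = -2774445*(-4191621) = 11629421925345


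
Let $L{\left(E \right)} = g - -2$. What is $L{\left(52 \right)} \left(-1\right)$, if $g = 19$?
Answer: $-21$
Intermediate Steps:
$L{\left(E \right)} = 21$ ($L{\left(E \right)} = 19 - -2 = 19 + 2 = 21$)
$L{\left(52 \right)} \left(-1\right) = 21 \left(-1\right) = -21$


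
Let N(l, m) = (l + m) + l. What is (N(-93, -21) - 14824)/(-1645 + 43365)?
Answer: -15031/41720 ≈ -0.36028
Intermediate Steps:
N(l, m) = m + 2*l
(N(-93, -21) - 14824)/(-1645 + 43365) = ((-21 + 2*(-93)) - 14824)/(-1645 + 43365) = ((-21 - 186) - 14824)/41720 = (-207 - 14824)*(1/41720) = -15031*1/41720 = -15031/41720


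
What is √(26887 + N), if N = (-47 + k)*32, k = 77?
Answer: √27847 ≈ 166.87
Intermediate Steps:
N = 960 (N = (-47 + 77)*32 = 30*32 = 960)
√(26887 + N) = √(26887 + 960) = √27847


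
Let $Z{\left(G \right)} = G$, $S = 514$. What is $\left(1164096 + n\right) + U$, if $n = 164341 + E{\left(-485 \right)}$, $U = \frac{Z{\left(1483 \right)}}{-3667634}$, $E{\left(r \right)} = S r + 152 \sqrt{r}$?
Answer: $\frac{3957916226715}{3667634} + 152 i \sqrt{485} \approx 1.0791 \cdot 10^{6} + 3347.5 i$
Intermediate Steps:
$E{\left(r \right)} = 152 \sqrt{r} + 514 r$ ($E{\left(r \right)} = 514 r + 152 \sqrt{r} = 152 \sqrt{r} + 514 r$)
$U = - \frac{1483}{3667634}$ ($U = \frac{1483}{-3667634} = 1483 \left(- \frac{1}{3667634}\right) = - \frac{1483}{3667634} \approx -0.00040435$)
$n = -84949 + 152 i \sqrt{485}$ ($n = 164341 + \left(152 \sqrt{-485} + 514 \left(-485\right)\right) = 164341 - \left(249290 - 152 i \sqrt{485}\right) = -84949 + 152 i \sqrt{485} \approx -84949.0 + 3347.5 i$)
$\left(1164096 + n\right) + U = \left(1164096 - \left(84949 - 152 i \sqrt{485}\right)\right) - \frac{1483}{3667634} = \left(1079147 + 152 i \sqrt{485}\right) - \frac{1483}{3667634} = \frac{3957916226715}{3667634} + 152 i \sqrt{485}$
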